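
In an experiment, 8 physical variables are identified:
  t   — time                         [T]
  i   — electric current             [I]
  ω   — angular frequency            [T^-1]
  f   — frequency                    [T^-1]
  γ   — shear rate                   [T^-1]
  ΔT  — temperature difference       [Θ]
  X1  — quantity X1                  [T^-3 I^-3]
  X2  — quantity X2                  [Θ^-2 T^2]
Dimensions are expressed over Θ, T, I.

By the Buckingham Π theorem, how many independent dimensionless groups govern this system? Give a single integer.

5

Exponent matrix [Θ,T,I] × [t,i,ω,f,γ,ΔT,X1,X2]:
  Θ: [ 0  0  0  0  0  1  0 -2]
  T: [ 1  0 -1 -1 -1  0 -3  2]
  I: [ 0  1  0  0  0  0 -3  0]
Echelon form has 3 nonzero rows (pivots: t,i,ΔT)
n=8, r=3 ⇒ 5 dimensionless groups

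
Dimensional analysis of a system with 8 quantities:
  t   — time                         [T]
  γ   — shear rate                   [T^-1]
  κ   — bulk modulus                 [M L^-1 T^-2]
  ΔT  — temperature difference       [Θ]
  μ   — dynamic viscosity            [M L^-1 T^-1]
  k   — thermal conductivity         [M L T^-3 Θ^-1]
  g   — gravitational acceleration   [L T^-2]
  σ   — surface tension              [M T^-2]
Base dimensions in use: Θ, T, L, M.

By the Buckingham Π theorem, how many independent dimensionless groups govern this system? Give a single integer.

4

Exponent matrix [Θ,T,L,M] × [t,γ,κ,ΔT,μ,k,g,σ]:
  Θ: [ 0  0  0  1  0 -1  0  0]
  T: [ 1 -1 -2  0 -1 -3 -2 -2]
  L: [ 0  0 -1  0 -1  1  1  0]
  M: [ 0  0  1  0  1  1  0  1]
Echelon form has 4 nonzero rows (pivots: t,κ,ΔT,k)
8 vars − rank 4 = 4 Π groups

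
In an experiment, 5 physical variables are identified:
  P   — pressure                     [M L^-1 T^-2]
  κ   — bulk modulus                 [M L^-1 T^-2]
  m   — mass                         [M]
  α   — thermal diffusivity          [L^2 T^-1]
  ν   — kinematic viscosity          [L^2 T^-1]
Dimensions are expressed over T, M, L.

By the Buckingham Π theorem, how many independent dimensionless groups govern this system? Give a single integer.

Exponent matrix [T,M,L] × [P,κ,m,α,ν]:
  T: [-2 -2  0 -1 -1]
  M: [ 1  1  1  0  0]
  L: [-1 -1  0  2  2]
Echelon form has 3 nonzero rows (pivots: P,m,α)
Π count = n − r = 5 − 3 = 2

2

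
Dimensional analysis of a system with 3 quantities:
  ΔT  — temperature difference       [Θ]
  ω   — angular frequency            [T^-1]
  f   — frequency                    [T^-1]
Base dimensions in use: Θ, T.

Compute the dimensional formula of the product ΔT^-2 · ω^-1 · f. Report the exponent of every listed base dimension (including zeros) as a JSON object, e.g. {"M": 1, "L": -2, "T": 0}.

{"Θ": -2, "T": 0}

Write exponents as rows Θ,T / cols ΔT,ω,f:
  Θ: [ 1  0  0]
  T: [ 0 -1 -1]
  [Θ]: (-2)·1+(-1)·0+(1)·0 = -2
  [T]: (-2)·0+(-1)·-1+(1)·-1 = 0
⇒ Θ^-2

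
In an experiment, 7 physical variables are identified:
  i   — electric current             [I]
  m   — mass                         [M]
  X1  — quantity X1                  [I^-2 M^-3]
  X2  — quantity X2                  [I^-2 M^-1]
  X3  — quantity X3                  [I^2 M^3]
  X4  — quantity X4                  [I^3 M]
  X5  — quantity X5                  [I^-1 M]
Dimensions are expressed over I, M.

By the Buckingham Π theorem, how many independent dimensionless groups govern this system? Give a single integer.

Write exponents as rows I,M / cols i,m,X1,X2,X3,X4,X5:
  I: [ 1  0 -2 -2  2  3 -1]
  M: [ 0  1 -3 -1  3  1  1]
RREF → pivots at {i,m} ⇒ r = 2
Π count = n − r = 7 − 2 = 5

5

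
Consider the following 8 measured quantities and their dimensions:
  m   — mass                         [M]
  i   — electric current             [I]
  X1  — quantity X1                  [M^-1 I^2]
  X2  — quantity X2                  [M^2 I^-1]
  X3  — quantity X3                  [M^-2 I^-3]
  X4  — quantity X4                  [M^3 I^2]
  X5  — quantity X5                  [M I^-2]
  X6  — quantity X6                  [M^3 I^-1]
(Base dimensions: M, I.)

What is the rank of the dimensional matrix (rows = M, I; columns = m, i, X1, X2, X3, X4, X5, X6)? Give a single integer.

Exponent matrix [M,I] × [m,i,X1,X2,X3,X4,X5,X6]:
  M: [ 1  0 -1  2 -2  3  1  3]
  I: [ 0  1  2 -1 -3  2 -2 -1]
Echelon form has 2 nonzero rows (pivots: m,i)

2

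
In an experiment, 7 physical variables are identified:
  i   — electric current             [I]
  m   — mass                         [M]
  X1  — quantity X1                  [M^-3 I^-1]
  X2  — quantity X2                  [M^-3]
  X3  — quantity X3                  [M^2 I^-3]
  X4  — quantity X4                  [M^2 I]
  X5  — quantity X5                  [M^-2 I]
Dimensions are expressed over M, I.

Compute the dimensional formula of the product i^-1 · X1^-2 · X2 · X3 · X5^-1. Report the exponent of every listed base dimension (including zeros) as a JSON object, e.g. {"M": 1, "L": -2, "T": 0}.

Dimensional matrix (M×I by i×m×X1×X2×X3×X4×X5):
  M: [ 0  1 -3 -3  2  2 -2]
  I: [ 1  0 -1  0 -3  1  1]
  [M]: (-1)·0+(-2)·-3+(1)·-3+(1)·2+(-1)·-2 = 7
  [I]: (-1)·1+(-2)·-1+(1)·0+(1)·-3+(-1)·1 = -3
⇒ M^7 I^-3

{"M": 7, "I": -3}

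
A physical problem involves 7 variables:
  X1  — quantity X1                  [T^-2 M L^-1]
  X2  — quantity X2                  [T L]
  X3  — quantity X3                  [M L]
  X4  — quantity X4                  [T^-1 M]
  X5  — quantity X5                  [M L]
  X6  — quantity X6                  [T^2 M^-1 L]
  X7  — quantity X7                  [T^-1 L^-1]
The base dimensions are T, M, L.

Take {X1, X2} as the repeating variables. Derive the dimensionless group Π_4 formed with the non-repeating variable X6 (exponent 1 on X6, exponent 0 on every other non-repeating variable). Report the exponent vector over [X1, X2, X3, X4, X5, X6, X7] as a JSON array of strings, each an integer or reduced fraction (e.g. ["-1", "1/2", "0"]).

["1", "0", "0", "0", "0", "1", "0"]

Write exponents as rows T,M,L / cols X1,X2,X3,X4,X5,X6,X7:
  T: [-2  1  0 -1  0  2 -1]
  M: [ 1  0  1  1  1 -1  0]
  L: [-1  1  1  0  1  1 -1]
RREF → pivots at {X1,X2} ⇒ r = 2
Pivot set = {X1,X2}, free = {X3,X4,X5,X6,X7}
RREF:
  r0: [   1    0    1    1    1   -1    0]
  r1: [   0    1    2    1    2    0   -1]
  r2: [   0    0    0    0    0    0    0]
Fix exponent of X6 at 1, X3 at 0, X4 at 0, X5 at 0, X7 at 0; solve each RREF row for its pivot's exponent:
  r0: exp(X1) + (-1)·1 = 0 ⇒ exp(X1) = 1
  r1: exp(X2) + (0)·1 = 0 ⇒ exp(X2) = 0
Π_4 = X1 · X6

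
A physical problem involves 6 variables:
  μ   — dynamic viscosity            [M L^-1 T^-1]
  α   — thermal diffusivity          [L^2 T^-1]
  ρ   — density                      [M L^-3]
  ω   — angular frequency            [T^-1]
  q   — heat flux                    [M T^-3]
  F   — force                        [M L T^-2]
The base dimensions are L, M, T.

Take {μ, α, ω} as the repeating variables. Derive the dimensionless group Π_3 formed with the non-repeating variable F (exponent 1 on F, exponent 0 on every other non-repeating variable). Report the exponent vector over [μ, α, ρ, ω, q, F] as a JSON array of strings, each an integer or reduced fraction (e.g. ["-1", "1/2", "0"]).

Dimensional matrix (L×M×T by μ×α×ρ×ω×q×F):
  L: [-1  2 -3  0  0  1]
  M: [ 1  0  1  0  1  1]
  T: [-1 -1  0 -1 -3 -2]
Echelon form has 3 nonzero rows (pivots: μ,α,ω)
Pivot set = {μ,α,ω}, free = {ρ,q,F}
RREF:
  r0: [   1    0    1    0    1    1]
  r1: [   0    1   -1    0  1/2    1]
  r2: [   0    0    0    1  3/2    0]
Fix exponent of F at 1, ρ at 0, q at 0; solve each RREF row for its pivot's exponent:
  r0: exp(μ) + (1)·1 = 0 ⇒ exp(μ) = -1
  r1: exp(α) + (1)·1 = 0 ⇒ exp(α) = -1
  r2: exp(ω) + (0)·1 = 0 ⇒ exp(ω) = 0
Π_3 = μ^-1 · α^-1 · F

["-1", "-1", "0", "0", "0", "1"]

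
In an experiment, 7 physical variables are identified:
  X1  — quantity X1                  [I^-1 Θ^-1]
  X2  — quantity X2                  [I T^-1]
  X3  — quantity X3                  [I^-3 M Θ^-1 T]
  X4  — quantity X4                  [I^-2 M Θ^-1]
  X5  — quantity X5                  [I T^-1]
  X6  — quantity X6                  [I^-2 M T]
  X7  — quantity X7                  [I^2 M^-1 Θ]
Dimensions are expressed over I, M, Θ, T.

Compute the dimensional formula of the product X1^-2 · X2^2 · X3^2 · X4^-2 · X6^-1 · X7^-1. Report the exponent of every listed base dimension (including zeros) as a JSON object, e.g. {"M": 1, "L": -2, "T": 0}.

Dimensional matrix (I×M×Θ×T by X1×X2×X3×X4×X5×X6×X7):
  I: [-1  1 -3 -2  1 -2  2]
  M: [ 0  0  1  1  0  1 -1]
  Θ: [-1  0 -1 -1  0  0  1]
  T: [ 0 -1  1  0 -1  1  0]
  [I]: (-2)·-1+(2)·1+(2)·-3+(-2)·-2+(-1)·-2+(-1)·2 = 2
  [M]: (-2)·0+(2)·0+(2)·1+(-2)·1+(-1)·1+(-1)·-1 = 0
  [Θ]: (-2)·-1+(2)·0+(2)·-1+(-2)·-1+(-1)·0+(-1)·1 = 1
  [T]: (-2)·0+(2)·-1+(2)·1+(-2)·0+(-1)·1+(-1)·0 = -1
⇒ I^2 Θ T^-1

{"I": 2, "M": 0, "Θ": 1, "T": -1}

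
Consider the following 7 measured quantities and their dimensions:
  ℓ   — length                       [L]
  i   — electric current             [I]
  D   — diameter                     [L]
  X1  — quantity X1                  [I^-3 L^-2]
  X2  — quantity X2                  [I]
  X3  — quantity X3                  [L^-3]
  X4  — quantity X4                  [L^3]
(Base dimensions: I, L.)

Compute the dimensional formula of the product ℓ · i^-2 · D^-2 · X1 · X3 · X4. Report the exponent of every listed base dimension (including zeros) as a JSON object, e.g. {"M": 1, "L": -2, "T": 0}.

Exponent matrix [I,L] × [ℓ,i,D,X1,X2,X3,X4]:
  I: [ 0  1  0 -3  1  0  0]
  L: [ 1  0  1 -2  0 -3  3]
  [I]: (1)·0+(-2)·1+(-2)·0+(1)·-3+(1)·0+(1)·0 = -5
  [L]: (1)·1+(-2)·0+(-2)·1+(1)·-2+(1)·-3+(1)·3 = -3
⇒ I^-5 L^-3

{"I": -5, "L": -3}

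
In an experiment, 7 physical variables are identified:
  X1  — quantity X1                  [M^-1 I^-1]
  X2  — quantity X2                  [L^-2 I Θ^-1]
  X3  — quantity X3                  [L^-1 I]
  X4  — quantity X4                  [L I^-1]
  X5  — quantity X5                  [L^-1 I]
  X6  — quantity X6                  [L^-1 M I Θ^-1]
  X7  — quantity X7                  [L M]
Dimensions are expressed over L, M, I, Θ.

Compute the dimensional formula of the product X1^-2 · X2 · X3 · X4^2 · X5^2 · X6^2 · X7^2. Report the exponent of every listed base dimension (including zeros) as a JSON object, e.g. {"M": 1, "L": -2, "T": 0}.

{"L": -3, "M": 6, "I": 6, "Θ": -3}

Dimensional matrix (L×M×I×Θ by X1×X2×X3×X4×X5×X6×X7):
  L: [ 0 -2 -1  1 -1 -1  1]
  M: [-1  0  0  0  0  1  1]
  I: [-1  1  1 -1  1  1  0]
  Θ: [ 0 -1  0  0  0 -1  0]
  [L]: (-2)·0+(1)·-2+(1)·-1+(2)·1+(2)·-1+(2)·-1+(2)·1 = -3
  [M]: (-2)·-1+(1)·0+(1)·0+(2)·0+(2)·0+(2)·1+(2)·1 = 6
  [I]: (-2)·-1+(1)·1+(1)·1+(2)·-1+(2)·1+(2)·1+(2)·0 = 6
  [Θ]: (-2)·0+(1)·-1+(1)·0+(2)·0+(2)·0+(2)·-1+(2)·0 = -3
⇒ L^-3 M^6 I^6 Θ^-3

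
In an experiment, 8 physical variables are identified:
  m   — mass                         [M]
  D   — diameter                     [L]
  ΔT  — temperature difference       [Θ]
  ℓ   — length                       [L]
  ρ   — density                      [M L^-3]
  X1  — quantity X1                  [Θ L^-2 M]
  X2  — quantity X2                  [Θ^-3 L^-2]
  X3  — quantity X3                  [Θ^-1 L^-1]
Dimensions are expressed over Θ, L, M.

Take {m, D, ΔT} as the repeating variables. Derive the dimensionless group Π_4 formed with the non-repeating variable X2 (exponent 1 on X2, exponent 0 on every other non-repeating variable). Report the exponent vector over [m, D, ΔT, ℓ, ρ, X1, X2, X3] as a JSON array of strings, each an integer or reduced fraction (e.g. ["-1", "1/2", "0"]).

["0", "2", "3", "0", "0", "0", "1", "0"]

Exponent matrix [Θ,L,M] × [m,D,ΔT,ℓ,ρ,X1,X2,X3]:
  Θ: [ 0  0  1  0  0  1 -3 -1]
  L: [ 0  1  0  1 -3 -2 -2 -1]
  M: [ 1  0  0  0  1  1  0  0]
Row reduction gives pivot columns m,D,ΔT; rank = 3
Pivot set = {m,D,ΔT}, free = {ℓ,ρ,X1,X2,X3}
RREF:
  r0: [   1    0    0    0    1    1    0    0]
  r1: [   0    1    0    1   -3   -2   -2   -1]
  r2: [   0    0    1    0    0    1   -3   -1]
Fix exponent of X2 at 1, ℓ at 0, ρ at 0, X1 at 0, X3 at 0; solve each RREF row for its pivot's exponent:
  r0: exp(m) + (0)·1 = 0 ⇒ exp(m) = 0
  r1: exp(D) + (-2)·1 = 0 ⇒ exp(D) = 2
  r2: exp(ΔT) + (-3)·1 = 0 ⇒ exp(ΔT) = 3
Π_4 = D^2 · ΔT^3 · X2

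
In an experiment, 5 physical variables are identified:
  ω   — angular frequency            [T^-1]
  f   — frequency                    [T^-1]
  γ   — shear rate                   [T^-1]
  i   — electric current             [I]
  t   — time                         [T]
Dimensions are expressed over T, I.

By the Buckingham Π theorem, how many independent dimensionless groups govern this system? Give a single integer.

3

Write exponents as rows T,I / cols ω,f,γ,i,t:
  T: [-1 -1 -1  0  1]
  I: [ 0  0  0  1  0]
Row reduction gives pivot columns ω,i; rank = 2
n=5, r=2 ⇒ 3 dimensionless groups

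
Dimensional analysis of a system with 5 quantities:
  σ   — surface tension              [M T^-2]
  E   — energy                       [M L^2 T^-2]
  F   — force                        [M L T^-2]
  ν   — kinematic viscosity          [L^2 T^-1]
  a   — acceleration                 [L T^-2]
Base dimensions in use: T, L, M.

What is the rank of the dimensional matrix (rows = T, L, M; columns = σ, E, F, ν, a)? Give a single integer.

3

Exponent matrix [T,L,M] × [σ,E,F,ν,a]:
  T: [-2 -2 -2 -1 -2]
  L: [ 0  2  1  2  1]
  M: [ 1  1  1  0  0]
Row reduction gives pivot columns σ,E,ν; rank = 3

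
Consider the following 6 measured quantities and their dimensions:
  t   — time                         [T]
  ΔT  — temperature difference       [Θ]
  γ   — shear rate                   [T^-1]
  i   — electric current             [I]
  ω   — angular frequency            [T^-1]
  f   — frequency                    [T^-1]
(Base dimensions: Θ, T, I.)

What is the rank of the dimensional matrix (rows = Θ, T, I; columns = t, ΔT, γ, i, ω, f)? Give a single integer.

3

Write exponents as rows Θ,T,I / cols t,ΔT,γ,i,ω,f:
  Θ: [ 0  1  0  0  0  0]
  T: [ 1  0 -1  0 -1 -1]
  I: [ 0  0  0  1  0  0]
Echelon form has 3 nonzero rows (pivots: t,ΔT,i)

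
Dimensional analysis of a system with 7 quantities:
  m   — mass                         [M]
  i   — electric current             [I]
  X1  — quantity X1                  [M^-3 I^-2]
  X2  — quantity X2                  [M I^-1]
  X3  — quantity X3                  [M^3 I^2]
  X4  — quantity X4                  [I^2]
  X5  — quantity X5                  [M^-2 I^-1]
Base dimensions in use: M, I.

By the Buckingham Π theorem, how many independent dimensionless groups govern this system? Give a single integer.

5

Dimensional matrix (M×I by m×i×X1×X2×X3×X4×X5):
  M: [ 1  0 -3  1  3  0 -2]
  I: [ 0  1 -2 -1  2  2 -1]
Echelon form has 2 nonzero rows (pivots: m,i)
7 vars − rank 2 = 5 Π groups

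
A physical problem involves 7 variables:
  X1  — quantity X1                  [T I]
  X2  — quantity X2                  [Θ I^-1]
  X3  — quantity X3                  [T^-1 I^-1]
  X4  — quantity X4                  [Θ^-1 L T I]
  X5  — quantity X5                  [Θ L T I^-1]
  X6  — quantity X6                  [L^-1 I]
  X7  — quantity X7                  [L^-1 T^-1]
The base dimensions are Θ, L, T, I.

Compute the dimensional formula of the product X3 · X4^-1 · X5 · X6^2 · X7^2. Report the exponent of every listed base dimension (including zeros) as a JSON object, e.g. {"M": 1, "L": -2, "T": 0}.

{"Θ": 2, "L": -4, "T": -3, "I": -1}

Write exponents as rows Θ,L,T,I / cols X1,X2,X3,X4,X5,X6,X7:
  Θ: [ 0  1  0 -1  1  0  0]
  L: [ 0  0  0  1  1 -1 -1]
  T: [ 1  0 -1  1  1  0 -1]
  I: [ 1 -1 -1  1 -1  1  0]
  [Θ]: (1)·0+(-1)·-1+(1)·1+(2)·0+(2)·0 = 2
  [L]: (1)·0+(-1)·1+(1)·1+(2)·-1+(2)·-1 = -4
  [T]: (1)·-1+(-1)·1+(1)·1+(2)·0+(2)·-1 = -3
  [I]: (1)·-1+(-1)·1+(1)·-1+(2)·1+(2)·0 = -1
⇒ Θ^2 L^-4 T^-3 I^-1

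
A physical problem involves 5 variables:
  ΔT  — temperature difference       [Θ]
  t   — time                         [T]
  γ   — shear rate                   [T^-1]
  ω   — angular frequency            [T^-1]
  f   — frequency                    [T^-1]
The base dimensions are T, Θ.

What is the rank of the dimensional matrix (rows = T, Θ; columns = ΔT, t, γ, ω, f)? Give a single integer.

Write exponents as rows T,Θ / cols ΔT,t,γ,ω,f:
  T: [ 0  1 -1 -1 -1]
  Θ: [ 1  0  0  0  0]
Row reduction gives pivot columns ΔT,t; rank = 2

2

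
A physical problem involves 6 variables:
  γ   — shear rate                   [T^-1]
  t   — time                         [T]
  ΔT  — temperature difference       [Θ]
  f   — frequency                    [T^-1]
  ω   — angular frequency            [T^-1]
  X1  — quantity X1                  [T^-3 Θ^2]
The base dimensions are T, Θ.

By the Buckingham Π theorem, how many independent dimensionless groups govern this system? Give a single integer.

4

Exponent matrix [T,Θ] × [γ,t,ΔT,f,ω,X1]:
  T: [-1  1  0 -1 -1 -3]
  Θ: [ 0  0  1  0  0  2]
Row reduction gives pivot columns γ,ΔT; rank = 2
Π count = n − r = 6 − 2 = 4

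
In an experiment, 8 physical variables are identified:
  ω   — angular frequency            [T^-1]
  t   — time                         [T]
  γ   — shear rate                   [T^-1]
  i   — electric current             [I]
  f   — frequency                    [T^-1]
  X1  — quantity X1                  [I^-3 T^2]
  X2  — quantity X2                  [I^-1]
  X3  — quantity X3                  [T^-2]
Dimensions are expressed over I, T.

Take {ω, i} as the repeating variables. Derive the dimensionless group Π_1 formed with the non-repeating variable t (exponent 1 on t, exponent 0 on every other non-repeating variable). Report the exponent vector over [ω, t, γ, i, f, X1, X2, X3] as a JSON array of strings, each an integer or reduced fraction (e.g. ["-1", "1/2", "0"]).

Exponent matrix [I,T] × [ω,t,γ,i,f,X1,X2,X3]:
  I: [ 0  0  0  1  0 -3 -1  0]
  T: [-1  1 -1  0 -1  2  0 -2]
RREF → pivots at {ω,i} ⇒ r = 2
Repeat: ω,i; free: t,γ,f,X1,X2,X3
RREF:
  r0: [   1   -1    1    0    1   -2    0    2]
  r1: [   0    0    0    1    0   -3   -1    0]
Fix exponent of t at 1, γ at 0, f at 0, X1 at 0, X2 at 0, X3 at 0; solve each RREF row for its pivot's exponent:
  r0: exp(ω) + (-1)·1 = 0 ⇒ exp(ω) = 1
  r1: exp(i) + (0)·1 = 0 ⇒ exp(i) = 0
Π_1 = ω · t

["1", "1", "0", "0", "0", "0", "0", "0"]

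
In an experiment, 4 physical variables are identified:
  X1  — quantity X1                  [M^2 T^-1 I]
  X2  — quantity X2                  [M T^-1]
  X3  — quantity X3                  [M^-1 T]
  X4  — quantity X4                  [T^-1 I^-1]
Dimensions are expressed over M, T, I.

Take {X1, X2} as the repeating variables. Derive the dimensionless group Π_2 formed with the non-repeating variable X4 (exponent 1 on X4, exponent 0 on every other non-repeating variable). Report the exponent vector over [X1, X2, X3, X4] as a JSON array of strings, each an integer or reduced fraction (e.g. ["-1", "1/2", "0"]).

["1", "-2", "0", "1"]

Dimensional matrix (M×T×I by X1×X2×X3×X4):
  M: [ 2  1 -1  0]
  T: [-1 -1  1 -1]
  I: [ 1  0  0 -1]
RREF → pivots at {X1,X2} ⇒ r = 2
Pivot set = {X1,X2}, free = {X3,X4}
RREF:
  r0: [   1    0    0   -1]
  r1: [   0    1   -1    2]
  r2: [   0    0    0    0]
Fix exponent of X4 at 1, X3 at 0; solve each RREF row for its pivot's exponent:
  r0: exp(X1) + (-1)·1 = 0 ⇒ exp(X1) = 1
  r1: exp(X2) + (2)·1 = 0 ⇒ exp(X2) = -2
Π_2 = X1 · X2^-2 · X4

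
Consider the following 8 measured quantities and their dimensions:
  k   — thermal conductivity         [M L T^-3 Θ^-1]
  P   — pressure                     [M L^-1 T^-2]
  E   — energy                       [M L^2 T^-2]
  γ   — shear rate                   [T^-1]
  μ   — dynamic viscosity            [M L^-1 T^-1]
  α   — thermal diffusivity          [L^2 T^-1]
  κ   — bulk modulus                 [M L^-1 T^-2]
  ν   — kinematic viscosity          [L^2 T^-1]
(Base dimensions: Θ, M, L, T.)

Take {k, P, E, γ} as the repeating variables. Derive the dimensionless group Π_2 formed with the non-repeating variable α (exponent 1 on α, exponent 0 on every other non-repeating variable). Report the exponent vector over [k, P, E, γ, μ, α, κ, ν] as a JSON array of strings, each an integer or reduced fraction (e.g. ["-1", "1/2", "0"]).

["0", "2/3", "-2/3", "-1", "0", "1", "0", "0"]

Dimensional matrix (Θ×M×L×T by k×P×E×γ×μ×α×κ×ν):
  Θ: [-1  0  0  0  0  0  0  0]
  M: [ 1  1  1  0  1  0  1  0]
  L: [ 1 -1  2  0 -1  2 -1  2]
  T: [-3 -2 -2 -1 -1 -1 -2 -1]
Row reduction gives pivot columns k,P,E,γ; rank = 4
Repeat: k,P,E,γ; free: μ,α,κ,ν
RREF:
  r0: [   1    0    0    0    0    0    0    0]
  r1: [   0    1    0    0    1 -2/3    1 -2/3]
  r2: [   0    0    1    0    0  2/3    0  2/3]
  r3: [   0    0    0    1   -1    1    0    1]
Fix exponent of α at 1, μ at 0, κ at 0, ν at 0; solve each RREF row for its pivot's exponent:
  r0: exp(k) + (0)·1 = 0 ⇒ exp(k) = 0
  r1: exp(P) + (-2/3)·1 = 0 ⇒ exp(P) = 2/3
  r2: exp(E) + (2/3)·1 = 0 ⇒ exp(E) = -2/3
  r3: exp(γ) + (1)·1 = 0 ⇒ exp(γ) = -1
Π_2 = P^(2/3) · E^(-2/3) · γ^-1 · α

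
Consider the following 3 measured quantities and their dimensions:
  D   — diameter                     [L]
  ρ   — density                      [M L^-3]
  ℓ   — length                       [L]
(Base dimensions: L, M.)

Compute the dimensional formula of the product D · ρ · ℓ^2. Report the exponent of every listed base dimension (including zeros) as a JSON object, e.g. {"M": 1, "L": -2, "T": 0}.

{"L": 0, "M": 1}

Dimensional matrix (L×M by D×ρ×ℓ):
  L: [ 1 -3  1]
  M: [ 0  1  0]
  [L]: (1)·1+(1)·-3+(2)·1 = 0
  [M]: (1)·0+(1)·1+(2)·0 = 1
⇒ M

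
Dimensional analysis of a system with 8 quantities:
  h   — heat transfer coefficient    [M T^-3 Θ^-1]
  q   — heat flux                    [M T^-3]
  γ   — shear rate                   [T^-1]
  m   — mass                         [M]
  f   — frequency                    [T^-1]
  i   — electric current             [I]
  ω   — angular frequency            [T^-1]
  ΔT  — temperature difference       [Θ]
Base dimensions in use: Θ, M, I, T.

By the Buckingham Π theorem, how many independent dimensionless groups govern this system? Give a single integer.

Exponent matrix [Θ,M,I,T] × [h,q,γ,m,f,i,ω,ΔT]:
  Θ: [-1  0  0  0  0  0  0  1]
  M: [ 1  1  0  1  0  0  0  0]
  I: [ 0  0  0  0  0  1  0  0]
  T: [-3 -3 -1  0 -1  0 -1  0]
RREF → pivots at {h,q,γ,i} ⇒ r = 4
Π count = n − r = 8 − 4 = 4

4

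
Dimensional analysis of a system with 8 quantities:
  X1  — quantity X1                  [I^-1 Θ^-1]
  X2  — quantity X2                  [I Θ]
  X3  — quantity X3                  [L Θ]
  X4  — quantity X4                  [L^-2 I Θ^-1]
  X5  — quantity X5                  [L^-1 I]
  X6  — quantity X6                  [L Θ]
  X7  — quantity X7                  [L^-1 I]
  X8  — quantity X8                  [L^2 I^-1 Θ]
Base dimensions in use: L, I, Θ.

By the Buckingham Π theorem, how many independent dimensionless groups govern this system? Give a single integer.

6

Write exponents as rows L,I,Θ / cols X1,X2,X3,X4,X5,X6,X7,X8:
  L: [ 0  0  1 -2 -1  1 -1  2]
  I: [-1  1  0  1  1  0  1 -1]
  Θ: [-1  1  1 -1  0  1  0  1]
RREF → pivots at {X1,X3} ⇒ r = 2
8 vars − rank 2 = 6 Π groups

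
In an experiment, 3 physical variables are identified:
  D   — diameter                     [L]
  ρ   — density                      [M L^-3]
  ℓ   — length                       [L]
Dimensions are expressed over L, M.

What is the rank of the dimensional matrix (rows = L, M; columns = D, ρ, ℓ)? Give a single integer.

Write exponents as rows L,M / cols D,ρ,ℓ:
  L: [ 1 -3  1]
  M: [ 0  1  0]
RREF → pivots at {D,ρ} ⇒ r = 2

2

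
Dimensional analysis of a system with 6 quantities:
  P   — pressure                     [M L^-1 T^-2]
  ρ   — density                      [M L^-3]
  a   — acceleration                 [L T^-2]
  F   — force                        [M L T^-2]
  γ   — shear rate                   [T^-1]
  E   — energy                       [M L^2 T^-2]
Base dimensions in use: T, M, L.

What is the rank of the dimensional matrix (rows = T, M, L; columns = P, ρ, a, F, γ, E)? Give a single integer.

3

Exponent matrix [T,M,L] × [P,ρ,a,F,γ,E]:
  T: [-2  0 -2 -2 -1 -2]
  M: [ 1  1  0  1  0  1]
  L: [-1 -3  1  1  0  2]
RREF → pivots at {P,ρ,a} ⇒ r = 3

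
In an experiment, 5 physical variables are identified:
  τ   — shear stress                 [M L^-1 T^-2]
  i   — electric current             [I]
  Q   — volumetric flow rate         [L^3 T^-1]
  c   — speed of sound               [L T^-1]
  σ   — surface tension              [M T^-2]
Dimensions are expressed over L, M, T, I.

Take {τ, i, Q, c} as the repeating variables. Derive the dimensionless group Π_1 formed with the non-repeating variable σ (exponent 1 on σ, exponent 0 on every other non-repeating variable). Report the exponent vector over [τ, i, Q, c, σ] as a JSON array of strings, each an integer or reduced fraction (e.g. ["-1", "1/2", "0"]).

Write exponents as rows L,M,T,I / cols τ,i,Q,c,σ:
  L: [-1  0  3  1  0]
  M: [ 1  0  0  0  1]
  T: [-2  0 -1 -1 -2]
  I: [ 0  1  0  0  0]
RREF → pivots at {τ,i,Q,c} ⇒ r = 4
Pivot set = {τ,i,Q,c}, free = {σ}
RREF:
  r0: [   1    0    0    0    1]
  r1: [   0    1    0    0    0]
  r2: [   0    0    1    0  1/2]
  r3: [   0    0    0    1 -1/2]
Fix exponent of σ at 1; solve each RREF row for its pivot's exponent:
  r0: exp(τ) + (1)·1 = 0 ⇒ exp(τ) = -1
  r1: exp(i) + (0)·1 = 0 ⇒ exp(i) = 0
  r2: exp(Q) + (1/2)·1 = 0 ⇒ exp(Q) = -1/2
  r3: exp(c) + (-1/2)·1 = 0 ⇒ exp(c) = 1/2
Π_1 = τ^-1 · Q^(-1/2) · c^(1/2) · σ

["-1", "0", "-1/2", "1/2", "1"]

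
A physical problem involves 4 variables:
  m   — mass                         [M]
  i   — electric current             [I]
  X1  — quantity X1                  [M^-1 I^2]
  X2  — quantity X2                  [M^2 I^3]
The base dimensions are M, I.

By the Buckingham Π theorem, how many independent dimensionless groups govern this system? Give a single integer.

2

Dimensional matrix (M×I by m×i×X1×X2):
  M: [ 1  0 -1  2]
  I: [ 0  1  2  3]
RREF → pivots at {m,i} ⇒ r = 2
4 vars − rank 2 = 2 Π groups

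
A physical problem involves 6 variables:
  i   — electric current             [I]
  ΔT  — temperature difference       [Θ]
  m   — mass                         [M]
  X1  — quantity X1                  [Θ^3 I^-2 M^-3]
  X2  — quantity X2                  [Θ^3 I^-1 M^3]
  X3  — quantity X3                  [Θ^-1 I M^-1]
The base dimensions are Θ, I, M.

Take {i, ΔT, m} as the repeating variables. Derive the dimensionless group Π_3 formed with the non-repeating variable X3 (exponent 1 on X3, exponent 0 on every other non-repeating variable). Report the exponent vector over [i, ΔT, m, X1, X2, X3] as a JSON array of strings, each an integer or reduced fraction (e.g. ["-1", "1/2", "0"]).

Exponent matrix [Θ,I,M] × [i,ΔT,m,X1,X2,X3]:
  Θ: [ 0  1  0  3  3 -1]
  I: [ 1  0  0 -2 -1  1]
  M: [ 0  0  1 -3  3 -1]
RREF → pivots at {i,ΔT,m} ⇒ r = 3
Pivot set = {i,ΔT,m}, free = {X1,X2,X3}
RREF:
  r0: [   1    0    0   -2   -1    1]
  r1: [   0    1    0    3    3   -1]
  r2: [   0    0    1   -3    3   -1]
Fix exponent of X3 at 1, X1 at 0, X2 at 0; solve each RREF row for its pivot's exponent:
  r0: exp(i) + (1)·1 = 0 ⇒ exp(i) = -1
  r1: exp(ΔT) + (-1)·1 = 0 ⇒ exp(ΔT) = 1
  r2: exp(m) + (-1)·1 = 0 ⇒ exp(m) = 1
Π_3 = i^-1 · ΔT · m · X3

["-1", "1", "1", "0", "0", "1"]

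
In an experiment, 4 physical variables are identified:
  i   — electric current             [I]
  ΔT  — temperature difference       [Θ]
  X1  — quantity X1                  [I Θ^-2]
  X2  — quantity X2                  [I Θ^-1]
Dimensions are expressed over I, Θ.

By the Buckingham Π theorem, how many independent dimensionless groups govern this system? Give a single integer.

Dimensional matrix (I×Θ by i×ΔT×X1×X2):
  I: [ 1  0  1  1]
  Θ: [ 0  1 -2 -1]
Echelon form has 2 nonzero rows (pivots: i,ΔT)
n=4, r=2 ⇒ 2 dimensionless groups

2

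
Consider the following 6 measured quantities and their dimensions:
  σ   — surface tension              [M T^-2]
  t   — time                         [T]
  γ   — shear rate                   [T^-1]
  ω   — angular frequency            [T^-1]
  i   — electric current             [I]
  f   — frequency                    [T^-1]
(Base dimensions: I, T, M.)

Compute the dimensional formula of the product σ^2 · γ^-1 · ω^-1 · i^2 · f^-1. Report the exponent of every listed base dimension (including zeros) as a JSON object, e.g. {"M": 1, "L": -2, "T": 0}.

Dimensional matrix (I×T×M by σ×t×γ×ω×i×f):
  I: [ 0  0  0  0  1  0]
  T: [-2  1 -1 -1  0 -1]
  M: [ 1  0  0  0  0  0]
  [I]: (2)·0+(-1)·0+(-1)·0+(2)·1+(-1)·0 = 2
  [T]: (2)·-2+(-1)·-1+(-1)·-1+(2)·0+(-1)·-1 = -1
  [M]: (2)·1+(-1)·0+(-1)·0+(2)·0+(-1)·0 = 2
⇒ I^2 T^-1 M^2

{"I": 2, "T": -1, "M": 2}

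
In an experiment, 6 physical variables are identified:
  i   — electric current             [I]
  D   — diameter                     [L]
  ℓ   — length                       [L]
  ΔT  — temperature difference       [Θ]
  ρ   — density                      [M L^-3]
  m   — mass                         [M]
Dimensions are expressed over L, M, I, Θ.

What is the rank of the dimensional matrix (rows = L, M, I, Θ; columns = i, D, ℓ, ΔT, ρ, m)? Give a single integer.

Exponent matrix [L,M,I,Θ] × [i,D,ℓ,ΔT,ρ,m]:
  L: [ 0  1  1  0 -3  0]
  M: [ 0  0  0  0  1  1]
  I: [ 1  0  0  0  0  0]
  Θ: [ 0  0  0  1  0  0]
RREF → pivots at {i,D,ΔT,ρ} ⇒ r = 4

4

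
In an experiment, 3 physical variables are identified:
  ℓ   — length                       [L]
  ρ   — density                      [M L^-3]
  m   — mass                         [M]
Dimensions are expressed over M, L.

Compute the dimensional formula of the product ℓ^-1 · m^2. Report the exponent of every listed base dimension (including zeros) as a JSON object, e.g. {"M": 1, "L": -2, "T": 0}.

Exponent matrix [M,L] × [ℓ,ρ,m]:
  M: [ 0  1  1]
  L: [ 1 -3  0]
  [M]: (-1)·0+(2)·1 = 2
  [L]: (-1)·1+(2)·0 = -1
⇒ M^2 L^-1

{"M": 2, "L": -1}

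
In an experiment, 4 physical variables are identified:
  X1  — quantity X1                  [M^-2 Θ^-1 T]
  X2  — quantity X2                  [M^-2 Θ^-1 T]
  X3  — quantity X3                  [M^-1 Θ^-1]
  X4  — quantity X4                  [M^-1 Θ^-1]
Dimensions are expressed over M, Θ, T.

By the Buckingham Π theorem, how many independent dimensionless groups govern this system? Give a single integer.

2

Dimensional matrix (M×Θ×T by X1×X2×X3×X4):
  M: [-2 -2 -1 -1]
  Θ: [-1 -1 -1 -1]
  T: [ 1  1  0  0]
RREF → pivots at {X1,X3} ⇒ r = 2
Π count = n − r = 4 − 2 = 2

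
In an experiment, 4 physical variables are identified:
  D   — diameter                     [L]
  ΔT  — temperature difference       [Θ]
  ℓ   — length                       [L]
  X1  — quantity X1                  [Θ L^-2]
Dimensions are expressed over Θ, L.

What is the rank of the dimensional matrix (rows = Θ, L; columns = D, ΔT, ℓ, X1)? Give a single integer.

Dimensional matrix (Θ×L by D×ΔT×ℓ×X1):
  Θ: [ 0  1  0  1]
  L: [ 1  0  1 -2]
Row reduction gives pivot columns D,ΔT; rank = 2

2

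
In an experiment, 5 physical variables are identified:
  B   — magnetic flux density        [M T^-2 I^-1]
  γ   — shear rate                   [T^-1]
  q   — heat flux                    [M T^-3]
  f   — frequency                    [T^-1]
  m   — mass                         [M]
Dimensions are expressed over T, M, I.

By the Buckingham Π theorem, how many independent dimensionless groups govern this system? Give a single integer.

Dimensional matrix (T×M×I by B×γ×q×f×m):
  T: [-2 -1 -3 -1  0]
  M: [ 1  0  1  0  1]
  I: [-1  0  0  0  0]
Echelon form has 3 nonzero rows (pivots: B,γ,q)
n=5, r=3 ⇒ 2 dimensionless groups

2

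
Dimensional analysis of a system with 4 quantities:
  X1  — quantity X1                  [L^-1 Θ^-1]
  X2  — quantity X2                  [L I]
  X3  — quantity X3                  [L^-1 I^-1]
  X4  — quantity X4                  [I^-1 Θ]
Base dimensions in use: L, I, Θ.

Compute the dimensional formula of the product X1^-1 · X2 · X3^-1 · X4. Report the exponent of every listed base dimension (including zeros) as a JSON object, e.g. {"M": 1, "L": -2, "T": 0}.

Write exponents as rows L,I,Θ / cols X1,X2,X3,X4:
  L: [-1  1 -1  0]
  I: [ 0  1 -1 -1]
  Θ: [-1  0  0  1]
  [L]: (-1)·-1+(1)·1+(-1)·-1+(1)·0 = 3
  [I]: (-1)·0+(1)·1+(-1)·-1+(1)·-1 = 1
  [Θ]: (-1)·-1+(1)·0+(-1)·0+(1)·1 = 2
⇒ L^3 I Θ^2

{"L": 3, "I": 1, "Θ": 2}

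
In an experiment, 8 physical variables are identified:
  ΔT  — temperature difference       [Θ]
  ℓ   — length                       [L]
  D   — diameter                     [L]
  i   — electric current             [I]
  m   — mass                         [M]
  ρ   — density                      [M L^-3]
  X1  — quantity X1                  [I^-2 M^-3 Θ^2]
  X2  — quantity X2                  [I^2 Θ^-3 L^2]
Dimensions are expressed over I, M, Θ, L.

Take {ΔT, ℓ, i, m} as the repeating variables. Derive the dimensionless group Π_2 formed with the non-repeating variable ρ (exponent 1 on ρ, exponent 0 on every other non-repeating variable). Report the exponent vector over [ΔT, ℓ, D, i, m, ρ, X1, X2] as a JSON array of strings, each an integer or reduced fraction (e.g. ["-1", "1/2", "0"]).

Write exponents as rows I,M,Θ,L / cols ΔT,ℓ,D,i,m,ρ,X1,X2:
  I: [ 0  0  0  1  0  0 -2  2]
  M: [ 0  0  0  0  1  1 -3  0]
  Θ: [ 1  0  0  0  0  0  2 -3]
  L: [ 0  1  1  0  0 -3  0  2]
RREF → pivots at {ΔT,ℓ,i,m} ⇒ r = 4
Repeat: ΔT,ℓ,i,m; free: D,ρ,X1,X2
RREF:
  r0: [   1    0    0    0    0    0    2   -3]
  r1: [   0    1    1    0    0   -3    0    2]
  r2: [   0    0    0    1    0    0   -2    2]
  r3: [   0    0    0    0    1    1   -3    0]
Fix exponent of ρ at 1, D at 0, X1 at 0, X2 at 0; solve each RREF row for its pivot's exponent:
  r0: exp(ΔT) + (0)·1 = 0 ⇒ exp(ΔT) = 0
  r1: exp(ℓ) + (-3)·1 = 0 ⇒ exp(ℓ) = 3
  r2: exp(i) + (0)·1 = 0 ⇒ exp(i) = 0
  r3: exp(m) + (1)·1 = 0 ⇒ exp(m) = -1
Π_2 = ℓ^3 · m^-1 · ρ

["0", "3", "0", "0", "-1", "1", "0", "0"]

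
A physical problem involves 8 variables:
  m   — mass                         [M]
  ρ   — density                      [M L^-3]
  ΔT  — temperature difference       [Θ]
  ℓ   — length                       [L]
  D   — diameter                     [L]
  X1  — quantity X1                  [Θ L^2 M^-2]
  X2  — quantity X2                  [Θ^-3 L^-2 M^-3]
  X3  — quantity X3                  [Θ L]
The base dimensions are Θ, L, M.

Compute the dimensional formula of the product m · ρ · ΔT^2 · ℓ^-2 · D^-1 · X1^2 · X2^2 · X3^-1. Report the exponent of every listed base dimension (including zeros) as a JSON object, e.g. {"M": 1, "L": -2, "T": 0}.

{"Θ": -3, "L": -7, "M": -8}

Exponent matrix [Θ,L,M] × [m,ρ,ΔT,ℓ,D,X1,X2,X3]:
  Θ: [ 0  0  1  0  0  1 -3  1]
  L: [ 0 -3  0  1  1  2 -2  1]
  M: [ 1  1  0  0  0 -2 -3  0]
  [Θ]: (1)·0+(1)·0+(2)·1+(-2)·0+(-1)·0+(2)·1+(2)·-3+(-1)·1 = -3
  [L]: (1)·0+(1)·-3+(2)·0+(-2)·1+(-1)·1+(2)·2+(2)·-2+(-1)·1 = -7
  [M]: (1)·1+(1)·1+(2)·0+(-2)·0+(-1)·0+(2)·-2+(2)·-3+(-1)·0 = -8
⇒ Θ^-3 L^-7 M^-8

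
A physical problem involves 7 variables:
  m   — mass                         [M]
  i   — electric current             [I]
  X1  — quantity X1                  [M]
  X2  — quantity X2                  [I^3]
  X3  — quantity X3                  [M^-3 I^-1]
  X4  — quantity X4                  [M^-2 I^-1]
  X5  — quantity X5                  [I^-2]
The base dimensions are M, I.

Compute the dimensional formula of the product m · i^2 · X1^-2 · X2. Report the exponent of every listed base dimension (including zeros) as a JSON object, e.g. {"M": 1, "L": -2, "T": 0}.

Write exponents as rows M,I / cols m,i,X1,X2,X3,X4,X5:
  M: [ 1  0  1  0 -3 -2  0]
  I: [ 0  1  0  3 -1 -1 -2]
  [M]: (1)·1+(2)·0+(-2)·1+(1)·0 = -1
  [I]: (1)·0+(2)·1+(-2)·0+(1)·3 = 5
⇒ M^-1 I^5

{"M": -1, "I": 5}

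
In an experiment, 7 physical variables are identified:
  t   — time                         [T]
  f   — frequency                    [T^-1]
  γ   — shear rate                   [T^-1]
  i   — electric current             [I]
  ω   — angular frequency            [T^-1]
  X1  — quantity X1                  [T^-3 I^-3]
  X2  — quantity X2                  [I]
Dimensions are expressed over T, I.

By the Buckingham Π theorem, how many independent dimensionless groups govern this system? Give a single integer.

Write exponents as rows T,I / cols t,f,γ,i,ω,X1,X2:
  T: [ 1 -1 -1  0 -1 -3  0]
  I: [ 0  0  0  1  0 -3  1]
Row reduction gives pivot columns t,i; rank = 2
n=7, r=2 ⇒ 5 dimensionless groups

5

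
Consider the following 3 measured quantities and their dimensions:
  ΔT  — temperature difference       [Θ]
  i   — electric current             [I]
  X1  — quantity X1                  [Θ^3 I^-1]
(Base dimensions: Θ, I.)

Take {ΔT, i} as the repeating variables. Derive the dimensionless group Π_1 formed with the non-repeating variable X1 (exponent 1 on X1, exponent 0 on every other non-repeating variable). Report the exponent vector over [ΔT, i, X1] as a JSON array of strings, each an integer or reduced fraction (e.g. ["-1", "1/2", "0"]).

["-3", "1", "1"]

Write exponents as rows Θ,I / cols ΔT,i,X1:
  Θ: [ 1  0  3]
  I: [ 0  1 -1]
RREF → pivots at {ΔT,i} ⇒ r = 2
Repeat: ΔT,i; free: X1
RREF:
  r0: [   1    0    3]
  r1: [   0    1   -1]
Fix exponent of X1 at 1; solve each RREF row for its pivot's exponent:
  r0: exp(ΔT) + (3)·1 = 0 ⇒ exp(ΔT) = -3
  r1: exp(i) + (-1)·1 = 0 ⇒ exp(i) = 1
Π_1 = ΔT^-3 · i · X1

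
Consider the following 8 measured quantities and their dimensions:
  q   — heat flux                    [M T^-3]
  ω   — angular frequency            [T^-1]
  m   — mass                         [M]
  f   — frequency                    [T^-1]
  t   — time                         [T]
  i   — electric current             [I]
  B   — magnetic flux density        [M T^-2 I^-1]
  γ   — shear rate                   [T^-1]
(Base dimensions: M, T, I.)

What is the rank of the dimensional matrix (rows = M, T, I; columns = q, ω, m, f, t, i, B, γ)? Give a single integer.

3

Dimensional matrix (M×T×I by q×ω×m×f×t×i×B×γ):
  M: [ 1  0  1  0  0  0  1  0]
  T: [-3 -1  0 -1  1  0 -2 -1]
  I: [ 0  0  0  0  0  1 -1  0]
RREF → pivots at {q,ω,i} ⇒ r = 3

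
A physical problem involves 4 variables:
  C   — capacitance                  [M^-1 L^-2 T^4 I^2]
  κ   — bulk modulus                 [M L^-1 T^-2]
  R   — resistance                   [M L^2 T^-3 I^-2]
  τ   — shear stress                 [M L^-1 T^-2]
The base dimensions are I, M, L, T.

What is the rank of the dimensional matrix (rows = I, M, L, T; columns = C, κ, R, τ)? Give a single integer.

Dimensional matrix (I×M×L×T by C×κ×R×τ):
  I: [ 2  0 -2  0]
  M: [-1  1  1  1]
  L: [-2 -1  2 -1]
  T: [ 4 -2 -3 -2]
RREF → pivots at {C,κ,R} ⇒ r = 3

3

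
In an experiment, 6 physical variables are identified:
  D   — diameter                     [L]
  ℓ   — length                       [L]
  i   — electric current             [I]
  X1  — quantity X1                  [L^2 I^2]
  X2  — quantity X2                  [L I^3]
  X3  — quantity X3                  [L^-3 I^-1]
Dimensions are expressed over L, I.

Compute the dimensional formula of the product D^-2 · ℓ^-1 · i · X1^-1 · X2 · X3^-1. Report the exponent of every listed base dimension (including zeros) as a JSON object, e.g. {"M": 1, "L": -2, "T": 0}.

Dimensional matrix (L×I by D×ℓ×i×X1×X2×X3):
  L: [ 1  1  0  2  1 -3]
  I: [ 0  0  1  2  3 -1]
  [L]: (-2)·1+(-1)·1+(1)·0+(-1)·2+(1)·1+(-1)·-3 = -1
  [I]: (-2)·0+(-1)·0+(1)·1+(-1)·2+(1)·3+(-1)·-1 = 3
⇒ L^-1 I^3

{"L": -1, "I": 3}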